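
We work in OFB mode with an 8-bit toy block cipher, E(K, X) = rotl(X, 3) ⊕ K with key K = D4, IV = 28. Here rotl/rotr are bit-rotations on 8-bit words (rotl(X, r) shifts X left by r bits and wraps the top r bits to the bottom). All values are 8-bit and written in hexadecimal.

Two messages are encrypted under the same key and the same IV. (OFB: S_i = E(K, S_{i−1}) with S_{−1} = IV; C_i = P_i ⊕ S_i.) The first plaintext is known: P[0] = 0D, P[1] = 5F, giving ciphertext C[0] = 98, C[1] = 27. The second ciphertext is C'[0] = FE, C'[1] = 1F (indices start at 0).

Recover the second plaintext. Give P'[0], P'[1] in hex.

In OFB with a reused IV, both messages share the same keystream S_i, so C_i ⊕ C'_i = P_i ⊕ P'_i and thus P'_i = P_i ⊕ C_i ⊕ C'_i.
P'[0]: 0D ⊕ 98 ⊕ FE = 6B.
P'[1]: 5F ⊕ 27 ⊕ 1F = 67.

P'[0] = 6B, P'[1] = 67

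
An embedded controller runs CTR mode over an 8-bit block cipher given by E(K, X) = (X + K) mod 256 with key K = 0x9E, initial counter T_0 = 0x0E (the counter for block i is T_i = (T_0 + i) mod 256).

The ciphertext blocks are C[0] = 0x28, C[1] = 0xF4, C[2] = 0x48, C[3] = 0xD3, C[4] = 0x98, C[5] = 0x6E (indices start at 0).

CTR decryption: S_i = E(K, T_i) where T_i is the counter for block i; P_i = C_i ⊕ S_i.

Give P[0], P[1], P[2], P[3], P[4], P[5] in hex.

P[0] = 0x84, P[1] = 0x59, P[2] = 0xE6, P[3] = 0x7C, P[4] = 0x28, P[5] = 0xDF

P[0]: T = 0x0E, S = E(K, T) = 0xAC; 0x28 ⊕ 0xAC = 0x84.
P[1]: T = 0x0F, S = E(K, T) = 0xAD; 0xF4 ⊕ 0xAD = 0x59.
P[2]: T = 0x10, S = E(K, T) = 0xAE; 0x48 ⊕ 0xAE = 0xE6.
P[3]: T = 0x11, S = E(K, T) = 0xAF; 0xD3 ⊕ 0xAF = 0x7C.
P[4]: T = 0x12, S = E(K, T) = 0xB0; 0x98 ⊕ 0xB0 = 0x28.
P[5]: T = 0x13, S = E(K, T) = 0xB1; 0x6E ⊕ 0xB1 = 0xDF.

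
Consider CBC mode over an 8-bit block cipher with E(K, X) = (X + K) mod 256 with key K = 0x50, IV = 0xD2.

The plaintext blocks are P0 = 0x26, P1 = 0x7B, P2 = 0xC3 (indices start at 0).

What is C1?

CBC encryption: C_i = E(K, P_i ⊕ C_{i−1}), with C_{−1} = IV.
C0: P0 ⊕ 0xD2 = 0xF4; E(K, 0xF4) = 0x44.
C1: P1 ⊕ 0x44 = 0x3F; E(K, 0x3F) = 0x8F.

C1 = 0x8F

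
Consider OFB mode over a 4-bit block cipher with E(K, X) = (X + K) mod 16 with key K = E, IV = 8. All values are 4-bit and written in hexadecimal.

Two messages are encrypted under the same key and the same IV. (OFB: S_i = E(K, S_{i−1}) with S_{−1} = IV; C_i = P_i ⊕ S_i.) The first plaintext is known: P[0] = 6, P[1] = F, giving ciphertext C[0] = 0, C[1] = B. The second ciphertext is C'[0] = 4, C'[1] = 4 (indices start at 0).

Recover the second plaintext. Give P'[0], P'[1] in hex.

P'[0] = 2, P'[1] = 0

In OFB with a reused IV, both messages share the same keystream S_i, so C_i ⊕ C'_i = P_i ⊕ P'_i and thus P'_i = P_i ⊕ C_i ⊕ C'_i.
P'[0]: 6 ⊕ 0 ⊕ 4 = 2.
P'[1]: F ⊕ B ⊕ 4 = 0.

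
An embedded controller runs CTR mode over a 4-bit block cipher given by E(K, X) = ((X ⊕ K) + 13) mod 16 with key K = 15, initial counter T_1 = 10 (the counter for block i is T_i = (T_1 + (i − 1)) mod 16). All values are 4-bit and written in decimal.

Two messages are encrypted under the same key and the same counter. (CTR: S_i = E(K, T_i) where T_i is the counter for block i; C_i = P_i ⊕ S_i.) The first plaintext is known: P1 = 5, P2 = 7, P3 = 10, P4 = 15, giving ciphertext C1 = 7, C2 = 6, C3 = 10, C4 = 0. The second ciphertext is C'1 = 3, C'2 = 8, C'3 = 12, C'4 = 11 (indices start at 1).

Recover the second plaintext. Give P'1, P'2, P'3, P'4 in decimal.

P'1 = 1, P'2 = 9, P'3 = 12, P'4 = 4

In CTR with a reused counter, both messages share the same keystream S_i, so C_i ⊕ C'_i = P_i ⊕ P'_i and thus P'_i = P_i ⊕ C_i ⊕ C'_i.
P'1: 5 ⊕ 7 ⊕ 3 = 1.
P'2: 7 ⊕ 6 ⊕ 8 = 9.
P'3: 10 ⊕ 10 ⊕ 12 = 12.
P'4: 15 ⊕ 0 ⊕ 11 = 4.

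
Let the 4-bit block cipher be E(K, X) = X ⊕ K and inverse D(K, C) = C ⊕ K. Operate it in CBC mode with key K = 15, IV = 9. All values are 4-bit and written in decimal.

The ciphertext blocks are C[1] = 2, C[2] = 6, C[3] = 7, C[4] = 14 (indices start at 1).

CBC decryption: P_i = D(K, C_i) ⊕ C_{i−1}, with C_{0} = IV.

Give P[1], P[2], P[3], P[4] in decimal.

P[1] = 4, P[2] = 11, P[3] = 14, P[4] = 6

P[1]: D(K, 2) = 13; 13 ⊕ 9 = 4.
P[2]: D(K, 6) = 9; 9 ⊕ 2 = 11.
P[3]: D(K, 7) = 8; 8 ⊕ 6 = 14.
P[4]: D(K, 14) = 1; 1 ⊕ 7 = 6.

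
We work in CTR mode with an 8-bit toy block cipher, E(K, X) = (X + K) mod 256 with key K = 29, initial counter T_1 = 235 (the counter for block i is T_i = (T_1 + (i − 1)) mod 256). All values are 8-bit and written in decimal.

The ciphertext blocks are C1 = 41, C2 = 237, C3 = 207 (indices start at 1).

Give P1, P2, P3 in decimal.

P1 = 33, P2 = 228, P3 = 197

CTR decryption: S_i = E(K, T_i) where T_i is the counter for block i; P_i = C_i ⊕ S_i.
P1: T = 235, S = E(K, T) = 8; 41 ⊕ 8 = 33.
P2: T = 236, S = E(K, T) = 9; 237 ⊕ 9 = 228.
P3: T = 237, S = E(K, T) = 10; 207 ⊕ 10 = 197.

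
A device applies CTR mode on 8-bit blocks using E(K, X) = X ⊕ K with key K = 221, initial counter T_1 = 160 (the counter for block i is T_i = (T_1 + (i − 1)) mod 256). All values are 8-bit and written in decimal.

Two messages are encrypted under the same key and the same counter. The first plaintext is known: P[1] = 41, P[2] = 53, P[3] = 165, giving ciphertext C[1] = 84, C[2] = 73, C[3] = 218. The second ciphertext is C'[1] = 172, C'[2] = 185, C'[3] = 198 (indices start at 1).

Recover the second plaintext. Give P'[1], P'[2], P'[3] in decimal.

In CTR with a reused counter, both messages share the same keystream S_i, so C_i ⊕ C'_i = P_i ⊕ P'_i and thus P'_i = P_i ⊕ C_i ⊕ C'_i.
P'[1]: 41 ⊕ 84 ⊕ 172 = 209.
P'[2]: 53 ⊕ 73 ⊕ 185 = 197.
P'[3]: 165 ⊕ 218 ⊕ 198 = 185.

P'[1] = 209, P'[2] = 197, P'[3] = 185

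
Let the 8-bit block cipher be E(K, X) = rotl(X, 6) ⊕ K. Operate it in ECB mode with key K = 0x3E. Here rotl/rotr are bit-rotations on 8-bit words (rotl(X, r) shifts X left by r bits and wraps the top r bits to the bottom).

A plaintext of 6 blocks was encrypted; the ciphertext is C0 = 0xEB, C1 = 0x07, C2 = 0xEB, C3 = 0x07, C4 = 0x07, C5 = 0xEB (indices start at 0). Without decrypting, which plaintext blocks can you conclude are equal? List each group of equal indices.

ECB encrypts each block independently with the same key, so equal ciphertext blocks imply equal plaintext blocks.
C0 = C2 = C5 = 0xEB, so P0 = P2 = P5.
C1 = C3 = C4 = 0x07, so P1 = P3 = P4.

P0 = P2 = P5; P1 = P3 = P4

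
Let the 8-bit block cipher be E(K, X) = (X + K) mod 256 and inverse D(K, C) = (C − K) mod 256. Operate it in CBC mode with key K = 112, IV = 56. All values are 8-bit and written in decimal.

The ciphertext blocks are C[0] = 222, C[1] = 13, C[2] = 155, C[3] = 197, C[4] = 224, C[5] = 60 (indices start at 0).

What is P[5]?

CBC decryption: P_i = D(K, C_i) ⊕ C_{i−1}, with C_{−1} = IV.
P[5]: D(K, 60) = 204; 204 ⊕ 224 = 44.

P[5] = 44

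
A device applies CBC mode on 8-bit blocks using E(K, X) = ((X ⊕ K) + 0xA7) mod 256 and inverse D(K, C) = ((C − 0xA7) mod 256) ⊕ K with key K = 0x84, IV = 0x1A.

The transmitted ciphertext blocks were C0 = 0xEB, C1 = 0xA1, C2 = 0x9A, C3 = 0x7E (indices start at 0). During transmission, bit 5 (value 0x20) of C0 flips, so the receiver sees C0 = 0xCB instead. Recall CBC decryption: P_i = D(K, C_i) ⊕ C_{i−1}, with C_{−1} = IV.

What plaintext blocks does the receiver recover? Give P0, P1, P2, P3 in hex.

P0 = 0xBA, P1 = 0xB5, P2 = 0xD6, P3 = 0xC9

Only C0 changed, to 0xCB. In CBC, a change in C_i garbles P_i and flips the same bit in P_{i+1}. Decrypting the received ciphertext:
P0: D(K, 0xCB) = 0xA0; 0xA0 ⊕ 0x1A = 0xBA.
P1: D(K, 0xA1) = 0x7E; 0x7E ⊕ 0xCB = 0xB5.
P2: D(K, 0x9A) = 0x77; 0x77 ⊕ 0xA1 = 0xD6.
P3: D(K, 0x7E) = 0x53; 0x53 ⊕ 0x9A = 0xC9.
Blocks that differ from the original plaintext: P0, P1.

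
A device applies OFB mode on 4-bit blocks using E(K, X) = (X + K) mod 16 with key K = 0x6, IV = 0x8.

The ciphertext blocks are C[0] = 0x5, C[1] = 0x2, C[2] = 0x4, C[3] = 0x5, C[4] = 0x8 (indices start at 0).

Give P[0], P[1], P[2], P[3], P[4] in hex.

P[0] = 0xB, P[1] = 0x6, P[2] = 0xE, P[3] = 0x5, P[4] = 0xE

OFB decryption: S_i = E(K, S_{i−1}) with S_{−1} = IV; P_i = C_i ⊕ S_i.
P[0]: S = E(K, 0x8) = 0xE; 0x5 ⊕ 0xE = 0xB.
P[1]: S = E(K, 0xE) = 0x4; 0x2 ⊕ 0x4 = 0x6.
P[2]: S = E(K, 0x4) = 0xA; 0x4 ⊕ 0xA = 0xE.
P[3]: S = E(K, 0xA) = 0x0; 0x5 ⊕ 0x0 = 0x5.
P[4]: S = E(K, 0x0) = 0x6; 0x8 ⊕ 0x6 = 0xE.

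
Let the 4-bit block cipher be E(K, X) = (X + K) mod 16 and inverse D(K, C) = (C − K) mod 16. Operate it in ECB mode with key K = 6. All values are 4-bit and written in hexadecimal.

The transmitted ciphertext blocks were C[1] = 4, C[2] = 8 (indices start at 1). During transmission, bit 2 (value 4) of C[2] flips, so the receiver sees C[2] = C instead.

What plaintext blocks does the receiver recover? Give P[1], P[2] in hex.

ECB decryption: P_i = D(K, C_i).
Only C[2] changed, to C. In ECB, a change in C_i affects only P_i. Decrypting the received ciphertext:
P[1]: D(K, 4) = E.
P[2]: D(K, C) = 6.
Blocks that differ from the original plaintext: P[2].

P[1] = E, P[2] = 6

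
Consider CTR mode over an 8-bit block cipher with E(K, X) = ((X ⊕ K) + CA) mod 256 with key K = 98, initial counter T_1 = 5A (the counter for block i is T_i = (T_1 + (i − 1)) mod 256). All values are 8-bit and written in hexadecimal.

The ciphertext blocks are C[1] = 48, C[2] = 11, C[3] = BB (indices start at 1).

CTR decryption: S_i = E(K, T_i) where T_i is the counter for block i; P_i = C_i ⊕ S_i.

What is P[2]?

P[2] = 9C

P[2]: T = 5B, S = E(K, T) = 8D; 11 ⊕ 8D = 9C.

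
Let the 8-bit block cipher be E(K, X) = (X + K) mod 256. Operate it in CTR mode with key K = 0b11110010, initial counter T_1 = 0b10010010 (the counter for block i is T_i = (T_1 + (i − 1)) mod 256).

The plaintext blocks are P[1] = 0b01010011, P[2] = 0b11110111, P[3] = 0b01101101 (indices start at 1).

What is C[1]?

CTR encryption: S_i = E(K, T_i) where T_i is the counter for block i; C_i = P_i ⊕ S_i.
C[1]: T = 0b10010010, S = E(K, T) = 0b10000100; 0b01010011 ⊕ 0b10000100 = 0b11010111.

C[1] = 0b11010111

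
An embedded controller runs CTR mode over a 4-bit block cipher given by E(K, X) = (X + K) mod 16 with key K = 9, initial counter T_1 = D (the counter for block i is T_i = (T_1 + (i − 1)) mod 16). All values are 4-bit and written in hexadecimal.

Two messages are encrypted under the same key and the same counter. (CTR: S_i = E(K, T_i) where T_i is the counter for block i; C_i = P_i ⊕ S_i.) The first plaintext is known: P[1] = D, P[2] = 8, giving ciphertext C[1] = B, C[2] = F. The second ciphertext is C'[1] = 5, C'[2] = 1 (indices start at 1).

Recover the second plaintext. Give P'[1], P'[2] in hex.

P'[1] = 3, P'[2] = 6

In CTR with a reused counter, both messages share the same keystream S_i, so C_i ⊕ C'_i = P_i ⊕ P'_i and thus P'_i = P_i ⊕ C_i ⊕ C'_i.
P'[1]: D ⊕ B ⊕ 5 = 3.
P'[2]: 8 ⊕ F ⊕ 1 = 6.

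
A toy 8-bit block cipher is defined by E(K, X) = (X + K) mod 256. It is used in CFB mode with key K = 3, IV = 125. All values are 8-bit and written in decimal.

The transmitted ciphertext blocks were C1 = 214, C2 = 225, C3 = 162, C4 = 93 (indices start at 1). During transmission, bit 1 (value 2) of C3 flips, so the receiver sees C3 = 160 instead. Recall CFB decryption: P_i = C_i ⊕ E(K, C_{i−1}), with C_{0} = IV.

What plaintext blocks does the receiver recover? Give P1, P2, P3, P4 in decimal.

Only C3 changed, to 160. In CFB, a change in C_i flips the same bit in P_i and garbles P_{i+1}. Decrypting the received ciphertext:
P1: E(K, 125) = 128; 214 ⊕ 128 = 86.
P2: E(K, 214) = 217; 225 ⊕ 217 = 56.
P3: E(K, 225) = 228; 160 ⊕ 228 = 68.
P4: E(K, 160) = 163; 93 ⊕ 163 = 254.
Blocks that differ from the original plaintext: P3, P4.

P1 = 86, P2 = 56, P3 = 68, P4 = 254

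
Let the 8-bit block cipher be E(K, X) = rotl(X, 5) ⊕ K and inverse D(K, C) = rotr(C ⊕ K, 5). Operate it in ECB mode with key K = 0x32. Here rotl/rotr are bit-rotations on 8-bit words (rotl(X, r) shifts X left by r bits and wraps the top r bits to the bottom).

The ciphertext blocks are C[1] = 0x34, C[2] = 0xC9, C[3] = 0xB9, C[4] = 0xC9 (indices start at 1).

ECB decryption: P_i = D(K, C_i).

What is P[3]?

P[3] = 0x5C

P[3]: D(K, 0xB9) = 0x5C.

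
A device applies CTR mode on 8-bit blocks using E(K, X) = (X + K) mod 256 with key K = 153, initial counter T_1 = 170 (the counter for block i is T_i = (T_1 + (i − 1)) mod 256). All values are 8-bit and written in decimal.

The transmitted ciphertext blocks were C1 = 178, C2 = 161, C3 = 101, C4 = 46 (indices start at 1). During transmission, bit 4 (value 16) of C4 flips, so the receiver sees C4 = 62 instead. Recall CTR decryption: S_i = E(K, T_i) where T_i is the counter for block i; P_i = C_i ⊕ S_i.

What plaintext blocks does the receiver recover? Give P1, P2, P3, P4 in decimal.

Only C4 changed, to 62. In CTR, a change in C_i flips the same bit in P_i only; the keystream is unaffected. Decrypting the received ciphertext:
P1: T = 170, S = E(K, T) = 67; 178 ⊕ 67 = 241.
P2: T = 171, S = E(K, T) = 68; 161 ⊕ 68 = 229.
P3: T = 172, S = E(K, T) = 69; 101 ⊕ 69 = 32.
P4: T = 173, S = E(K, T) = 70; 62 ⊕ 70 = 120.
Blocks that differ from the original plaintext: P4.

P1 = 241, P2 = 229, P3 = 32, P4 = 120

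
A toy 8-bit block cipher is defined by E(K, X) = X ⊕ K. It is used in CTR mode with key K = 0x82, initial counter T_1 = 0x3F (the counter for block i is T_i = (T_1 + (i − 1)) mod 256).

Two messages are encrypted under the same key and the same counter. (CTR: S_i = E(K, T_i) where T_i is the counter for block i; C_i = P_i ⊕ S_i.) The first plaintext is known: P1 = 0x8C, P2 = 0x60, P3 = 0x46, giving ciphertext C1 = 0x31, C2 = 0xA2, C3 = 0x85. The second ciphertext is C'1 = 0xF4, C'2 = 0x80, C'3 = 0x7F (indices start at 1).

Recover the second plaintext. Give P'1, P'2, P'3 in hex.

In CTR with a reused counter, both messages share the same keystream S_i, so C_i ⊕ C'_i = P_i ⊕ P'_i and thus P'_i = P_i ⊕ C_i ⊕ C'_i.
P'1: 0x8C ⊕ 0x31 ⊕ 0xF4 = 0x49.
P'2: 0x60 ⊕ 0xA2 ⊕ 0x80 = 0x42.
P'3: 0x46 ⊕ 0x85 ⊕ 0x7F = 0xBC.

P'1 = 0x49, P'2 = 0x42, P'3 = 0xBC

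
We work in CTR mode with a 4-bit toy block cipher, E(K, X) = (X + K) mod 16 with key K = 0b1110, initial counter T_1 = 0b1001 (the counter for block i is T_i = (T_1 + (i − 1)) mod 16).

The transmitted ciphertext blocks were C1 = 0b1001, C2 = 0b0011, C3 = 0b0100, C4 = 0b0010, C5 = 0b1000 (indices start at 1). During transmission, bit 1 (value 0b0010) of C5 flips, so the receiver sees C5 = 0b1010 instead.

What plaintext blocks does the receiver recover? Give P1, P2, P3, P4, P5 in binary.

P1 = 0b1110, P2 = 0b1011, P3 = 0b1101, P4 = 0b1000, P5 = 0b0001

CTR decryption: S_i = E(K, T_i) where T_i is the counter for block i; P_i = C_i ⊕ S_i.
Only C5 changed, to 0b1010. In CTR, a change in C_i flips the same bit in P_i only; the keystream is unaffected. Decrypting the received ciphertext:
P1: T = 0b1001, S = E(K, T) = 0b0111; 0b1001 ⊕ 0b0111 = 0b1110.
P2: T = 0b1010, S = E(K, T) = 0b1000; 0b0011 ⊕ 0b1000 = 0b1011.
P3: T = 0b1011, S = E(K, T) = 0b1001; 0b0100 ⊕ 0b1001 = 0b1101.
P4: T = 0b1100, S = E(K, T) = 0b1010; 0b0010 ⊕ 0b1010 = 0b1000.
P5: T = 0b1101, S = E(K, T) = 0b1011; 0b1010 ⊕ 0b1011 = 0b0001.
Blocks that differ from the original plaintext: P5.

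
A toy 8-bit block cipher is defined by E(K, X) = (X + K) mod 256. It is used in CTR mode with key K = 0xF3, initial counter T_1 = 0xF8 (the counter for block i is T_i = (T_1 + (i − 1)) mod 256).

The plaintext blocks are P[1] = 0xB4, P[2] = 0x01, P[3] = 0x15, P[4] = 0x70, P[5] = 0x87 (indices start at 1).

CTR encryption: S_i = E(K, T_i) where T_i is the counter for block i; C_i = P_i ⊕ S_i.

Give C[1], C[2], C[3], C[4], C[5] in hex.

C[1]: T = 0xF8, S = E(K, T) = 0xEB; 0xB4 ⊕ 0xEB = 0x5F.
C[2]: T = 0xF9, S = E(K, T) = 0xEC; 0x01 ⊕ 0xEC = 0xED.
C[3]: T = 0xFA, S = E(K, T) = 0xED; 0x15 ⊕ 0xED = 0xF8.
C[4]: T = 0xFB, S = E(K, T) = 0xEE; 0x70 ⊕ 0xEE = 0x9E.
C[5]: T = 0xFC, S = E(K, T) = 0xEF; 0x87 ⊕ 0xEF = 0x68.

C[1] = 0x5F, C[2] = 0xED, C[3] = 0xF8, C[4] = 0x9E, C[5] = 0x68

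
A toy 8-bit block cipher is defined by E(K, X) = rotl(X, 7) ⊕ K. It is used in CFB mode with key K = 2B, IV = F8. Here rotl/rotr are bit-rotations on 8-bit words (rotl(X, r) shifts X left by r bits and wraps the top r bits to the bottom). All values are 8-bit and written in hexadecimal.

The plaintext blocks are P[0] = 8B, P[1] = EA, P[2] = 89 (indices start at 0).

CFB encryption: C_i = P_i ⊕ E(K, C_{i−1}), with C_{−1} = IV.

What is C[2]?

C[2] = 75

C[0]: E(K, F8) = 57; 8B ⊕ 57 = DC.
C[1]: E(K, DC) = 45; EA ⊕ 45 = AF.
C[2]: E(K, AF) = FC; 89 ⊕ FC = 75.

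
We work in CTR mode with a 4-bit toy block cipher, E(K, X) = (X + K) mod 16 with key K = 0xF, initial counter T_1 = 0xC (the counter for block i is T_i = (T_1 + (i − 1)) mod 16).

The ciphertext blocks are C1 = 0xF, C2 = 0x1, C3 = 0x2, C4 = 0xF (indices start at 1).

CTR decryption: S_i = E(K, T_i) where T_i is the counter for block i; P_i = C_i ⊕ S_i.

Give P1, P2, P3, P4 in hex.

P1: T = 0xC, S = E(K, T) = 0xB; 0xF ⊕ 0xB = 0x4.
P2: T = 0xD, S = E(K, T) = 0xC; 0x1 ⊕ 0xC = 0xD.
P3: T = 0xE, S = E(K, T) = 0xD; 0x2 ⊕ 0xD = 0xF.
P4: T = 0xF, S = E(K, T) = 0xE; 0xF ⊕ 0xE = 0x1.

P1 = 0x4, P2 = 0xD, P3 = 0xF, P4 = 0x1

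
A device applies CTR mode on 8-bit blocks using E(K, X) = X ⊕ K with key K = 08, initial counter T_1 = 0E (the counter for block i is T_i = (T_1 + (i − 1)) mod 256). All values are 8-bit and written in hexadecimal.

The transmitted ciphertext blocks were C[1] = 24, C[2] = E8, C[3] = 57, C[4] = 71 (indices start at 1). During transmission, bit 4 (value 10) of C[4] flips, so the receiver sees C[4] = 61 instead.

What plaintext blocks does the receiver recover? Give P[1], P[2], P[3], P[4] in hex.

P[1] = 22, P[2] = EF, P[3] = 4F, P[4] = 78

CTR decryption: S_i = E(K, T_i) where T_i is the counter for block i; P_i = C_i ⊕ S_i.
Only C[4] changed, to 61. In CTR, a change in C_i flips the same bit in P_i only; the keystream is unaffected. Decrypting the received ciphertext:
P[1]: T = 0E, S = E(K, T) = 06; 24 ⊕ 06 = 22.
P[2]: T = 0F, S = E(K, T) = 07; E8 ⊕ 07 = EF.
P[3]: T = 10, S = E(K, T) = 18; 57 ⊕ 18 = 4F.
P[4]: T = 11, S = E(K, T) = 19; 61 ⊕ 19 = 78.
Blocks that differ from the original plaintext: P[4].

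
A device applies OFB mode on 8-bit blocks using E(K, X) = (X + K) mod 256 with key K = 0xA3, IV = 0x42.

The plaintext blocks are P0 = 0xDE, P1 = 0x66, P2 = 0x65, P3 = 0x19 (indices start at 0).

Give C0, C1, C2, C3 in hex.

C0 = 0x3B, C1 = 0xEE, C2 = 0x4E, C3 = 0xD7

OFB encryption: S_i = E(K, S_{i−1}) with S_{−1} = IV; C_i = P_i ⊕ S_i.
C0: S = E(K, 0x42) = 0xE5; 0xDE ⊕ 0xE5 = 0x3B.
C1: S = E(K, 0xE5) = 0x88; 0x66 ⊕ 0x88 = 0xEE.
C2: S = E(K, 0x88) = 0x2B; 0x65 ⊕ 0x2B = 0x4E.
C3: S = E(K, 0x2B) = 0xCE; 0x19 ⊕ 0xCE = 0xD7.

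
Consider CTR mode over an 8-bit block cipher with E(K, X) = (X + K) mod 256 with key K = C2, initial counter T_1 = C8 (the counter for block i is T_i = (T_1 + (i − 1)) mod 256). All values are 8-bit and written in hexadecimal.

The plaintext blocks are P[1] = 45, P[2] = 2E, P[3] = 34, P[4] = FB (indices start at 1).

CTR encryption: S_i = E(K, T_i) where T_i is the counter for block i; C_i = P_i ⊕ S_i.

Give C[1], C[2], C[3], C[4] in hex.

C[1] = CF, C[2] = A5, C[3] = B8, C[4] = 76

C[1]: T = C8, S = E(K, T) = 8A; 45 ⊕ 8A = CF.
C[2]: T = C9, S = E(K, T) = 8B; 2E ⊕ 8B = A5.
C[3]: T = CA, S = E(K, T) = 8C; 34 ⊕ 8C = B8.
C[4]: T = CB, S = E(K, T) = 8D; FB ⊕ 8D = 76.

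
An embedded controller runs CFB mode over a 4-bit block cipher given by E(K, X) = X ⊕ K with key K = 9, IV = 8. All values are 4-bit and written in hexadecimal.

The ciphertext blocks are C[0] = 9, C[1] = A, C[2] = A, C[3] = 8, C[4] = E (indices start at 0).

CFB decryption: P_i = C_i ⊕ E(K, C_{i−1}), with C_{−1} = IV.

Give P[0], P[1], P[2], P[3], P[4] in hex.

P[0] = 8, P[1] = A, P[2] = 9, P[3] = B, P[4] = F

P[0]: E(K, 8) = 1; 9 ⊕ 1 = 8.
P[1]: E(K, 9) = 0; A ⊕ 0 = A.
P[2]: E(K, A) = 3; A ⊕ 3 = 9.
P[3]: E(K, A) = 3; 8 ⊕ 3 = B.
P[4]: E(K, 8) = 1; E ⊕ 1 = F.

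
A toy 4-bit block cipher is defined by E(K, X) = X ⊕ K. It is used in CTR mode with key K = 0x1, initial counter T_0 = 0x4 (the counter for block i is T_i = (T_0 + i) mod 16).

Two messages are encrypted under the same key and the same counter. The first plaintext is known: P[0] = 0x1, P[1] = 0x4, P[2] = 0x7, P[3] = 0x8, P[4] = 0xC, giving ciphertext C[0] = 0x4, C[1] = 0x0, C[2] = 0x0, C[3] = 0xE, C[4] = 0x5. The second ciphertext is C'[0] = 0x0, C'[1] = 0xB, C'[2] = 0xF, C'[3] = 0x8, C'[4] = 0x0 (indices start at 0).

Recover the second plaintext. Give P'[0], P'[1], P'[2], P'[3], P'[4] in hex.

In CTR with a reused counter, both messages share the same keystream S_i, so C_i ⊕ C'_i = P_i ⊕ P'_i and thus P'_i = P_i ⊕ C_i ⊕ C'_i.
P'[0]: 0x1 ⊕ 0x4 ⊕ 0x0 = 0x5.
P'[1]: 0x4 ⊕ 0x0 ⊕ 0xB = 0xF.
P'[2]: 0x7 ⊕ 0x0 ⊕ 0xF = 0x8.
P'[3]: 0x8 ⊕ 0xE ⊕ 0x8 = 0xE.
P'[4]: 0xC ⊕ 0x5 ⊕ 0x0 = 0x9.

P'[0] = 0x5, P'[1] = 0xF, P'[2] = 0x8, P'[3] = 0xE, P'[4] = 0x9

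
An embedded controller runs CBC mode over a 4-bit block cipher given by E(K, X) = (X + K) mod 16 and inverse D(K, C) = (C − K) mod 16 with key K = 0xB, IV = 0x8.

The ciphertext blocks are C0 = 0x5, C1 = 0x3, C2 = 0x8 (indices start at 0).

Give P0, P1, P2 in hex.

CBC decryption: P_i = D(K, C_i) ⊕ C_{i−1}, with C_{−1} = IV.
P0: D(K, 0x5) = 0xA; 0xA ⊕ 0x8 = 0x2.
P1: D(K, 0x3) = 0x8; 0x8 ⊕ 0x5 = 0xD.
P2: D(K, 0x8) = 0xD; 0xD ⊕ 0x3 = 0xE.

P0 = 0x2, P1 = 0xD, P2 = 0xE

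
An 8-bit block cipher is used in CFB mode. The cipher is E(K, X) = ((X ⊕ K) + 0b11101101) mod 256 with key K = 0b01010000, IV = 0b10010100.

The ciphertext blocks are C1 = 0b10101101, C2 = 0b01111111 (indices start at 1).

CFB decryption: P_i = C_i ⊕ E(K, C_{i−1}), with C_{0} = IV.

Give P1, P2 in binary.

P1 = 0b00011100, P2 = 0b10010101

P1: E(K, 0b10010100) = 0b10110001; 0b10101101 ⊕ 0b10110001 = 0b00011100.
P2: E(K, 0b10101101) = 0b11101010; 0b01111111 ⊕ 0b11101010 = 0b10010101.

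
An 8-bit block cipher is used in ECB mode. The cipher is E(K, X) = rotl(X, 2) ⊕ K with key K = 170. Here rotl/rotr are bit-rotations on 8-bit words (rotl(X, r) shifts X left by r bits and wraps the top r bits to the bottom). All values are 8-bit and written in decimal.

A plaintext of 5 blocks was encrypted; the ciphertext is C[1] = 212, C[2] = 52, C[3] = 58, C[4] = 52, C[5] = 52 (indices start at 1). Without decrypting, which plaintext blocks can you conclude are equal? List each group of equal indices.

P[2] = P[4] = P[5]

ECB encrypts each block independently with the same key, so equal ciphertext blocks imply equal plaintext blocks.
C[2] = C[4] = C[5] = 52, so P[2] = P[4] = P[5].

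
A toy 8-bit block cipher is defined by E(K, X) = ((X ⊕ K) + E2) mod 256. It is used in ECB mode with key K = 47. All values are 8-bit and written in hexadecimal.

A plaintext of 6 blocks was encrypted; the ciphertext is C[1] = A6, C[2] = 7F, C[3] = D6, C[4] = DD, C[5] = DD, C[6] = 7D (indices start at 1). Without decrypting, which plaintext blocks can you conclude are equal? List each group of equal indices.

ECB encrypts each block independently with the same key, so equal ciphertext blocks imply equal plaintext blocks.
C[4] = C[5] = DD, so P[4] = P[5].

P[4] = P[5]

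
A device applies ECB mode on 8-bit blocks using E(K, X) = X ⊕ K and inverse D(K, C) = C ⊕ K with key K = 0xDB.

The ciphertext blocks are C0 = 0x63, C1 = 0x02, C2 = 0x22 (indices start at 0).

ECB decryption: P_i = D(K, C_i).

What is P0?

P0: D(K, 0x63) = 0xB8.

P0 = 0xB8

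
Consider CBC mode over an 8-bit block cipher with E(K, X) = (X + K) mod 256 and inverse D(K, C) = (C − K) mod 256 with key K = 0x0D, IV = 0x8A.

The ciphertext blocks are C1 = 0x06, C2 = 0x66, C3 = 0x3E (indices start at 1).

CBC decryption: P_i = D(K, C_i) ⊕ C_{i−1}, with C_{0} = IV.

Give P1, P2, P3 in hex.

P1: D(K, 0x06) = 0xF9; 0xF9 ⊕ 0x8A = 0x73.
P2: D(K, 0x66) = 0x59; 0x59 ⊕ 0x06 = 0x5F.
P3: D(K, 0x3E) = 0x31; 0x31 ⊕ 0x66 = 0x57.

P1 = 0x73, P2 = 0x5F, P3 = 0x57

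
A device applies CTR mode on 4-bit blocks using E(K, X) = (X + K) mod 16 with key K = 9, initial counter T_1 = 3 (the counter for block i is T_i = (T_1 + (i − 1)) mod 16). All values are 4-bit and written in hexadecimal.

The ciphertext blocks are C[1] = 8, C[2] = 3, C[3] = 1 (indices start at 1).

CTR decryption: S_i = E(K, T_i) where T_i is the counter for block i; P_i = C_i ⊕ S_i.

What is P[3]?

P[3] = F

P[3]: T = 5, S = E(K, T) = E; 1 ⊕ E = F.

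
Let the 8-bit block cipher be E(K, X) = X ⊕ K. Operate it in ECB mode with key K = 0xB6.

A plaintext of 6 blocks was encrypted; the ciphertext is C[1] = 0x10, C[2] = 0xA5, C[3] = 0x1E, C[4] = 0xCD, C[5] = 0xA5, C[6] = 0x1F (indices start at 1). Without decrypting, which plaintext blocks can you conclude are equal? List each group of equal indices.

ECB encrypts each block independently with the same key, so equal ciphertext blocks imply equal plaintext blocks.
C[2] = C[5] = 0xA5, so P[2] = P[5].

P[2] = P[5]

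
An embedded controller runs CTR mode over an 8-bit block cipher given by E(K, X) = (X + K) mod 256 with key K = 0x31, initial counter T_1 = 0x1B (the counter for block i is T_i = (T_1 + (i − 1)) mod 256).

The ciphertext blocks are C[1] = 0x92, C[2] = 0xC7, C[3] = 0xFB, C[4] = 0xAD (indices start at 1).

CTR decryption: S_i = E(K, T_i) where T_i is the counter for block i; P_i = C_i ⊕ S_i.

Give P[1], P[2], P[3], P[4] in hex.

P[1] = 0xDE, P[2] = 0x8A, P[3] = 0xB5, P[4] = 0xE2

P[1]: T = 0x1B, S = E(K, T) = 0x4C; 0x92 ⊕ 0x4C = 0xDE.
P[2]: T = 0x1C, S = E(K, T) = 0x4D; 0xC7 ⊕ 0x4D = 0x8A.
P[3]: T = 0x1D, S = E(K, T) = 0x4E; 0xFB ⊕ 0x4E = 0xB5.
P[4]: T = 0x1E, S = E(K, T) = 0x4F; 0xAD ⊕ 0x4F = 0xE2.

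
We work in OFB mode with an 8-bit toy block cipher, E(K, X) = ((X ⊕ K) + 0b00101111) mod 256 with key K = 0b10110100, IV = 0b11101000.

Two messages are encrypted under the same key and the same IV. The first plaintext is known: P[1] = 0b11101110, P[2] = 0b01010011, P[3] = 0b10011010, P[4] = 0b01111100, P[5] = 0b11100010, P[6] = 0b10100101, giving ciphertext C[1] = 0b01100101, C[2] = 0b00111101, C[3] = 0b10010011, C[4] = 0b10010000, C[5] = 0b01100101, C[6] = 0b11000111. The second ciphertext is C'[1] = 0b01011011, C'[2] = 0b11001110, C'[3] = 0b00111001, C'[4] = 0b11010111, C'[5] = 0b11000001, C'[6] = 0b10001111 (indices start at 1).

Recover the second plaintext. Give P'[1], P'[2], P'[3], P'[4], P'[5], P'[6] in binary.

In OFB with a reused IV, both messages share the same keystream S_i, so C_i ⊕ C'_i = P_i ⊕ P'_i and thus P'_i = P_i ⊕ C_i ⊕ C'_i.
P'[1]: 0b11101110 ⊕ 0b01100101 ⊕ 0b01011011 = 0b11010000.
P'[2]: 0b01010011 ⊕ 0b00111101 ⊕ 0b11001110 = 0b10100000.
P'[3]: 0b10011010 ⊕ 0b10010011 ⊕ 0b00111001 = 0b00110000.
P'[4]: 0b01111100 ⊕ 0b10010000 ⊕ 0b11010111 = 0b00111011.
P'[5]: 0b11100010 ⊕ 0b01100101 ⊕ 0b11000001 = 0b01000110.
P'[6]: 0b10100101 ⊕ 0b11000111 ⊕ 0b10001111 = 0b11101101.

P'[1] = 0b11010000, P'[2] = 0b10100000, P'[3] = 0b00110000, P'[4] = 0b00111011, P'[5] = 0b01000110, P'[6] = 0b11101101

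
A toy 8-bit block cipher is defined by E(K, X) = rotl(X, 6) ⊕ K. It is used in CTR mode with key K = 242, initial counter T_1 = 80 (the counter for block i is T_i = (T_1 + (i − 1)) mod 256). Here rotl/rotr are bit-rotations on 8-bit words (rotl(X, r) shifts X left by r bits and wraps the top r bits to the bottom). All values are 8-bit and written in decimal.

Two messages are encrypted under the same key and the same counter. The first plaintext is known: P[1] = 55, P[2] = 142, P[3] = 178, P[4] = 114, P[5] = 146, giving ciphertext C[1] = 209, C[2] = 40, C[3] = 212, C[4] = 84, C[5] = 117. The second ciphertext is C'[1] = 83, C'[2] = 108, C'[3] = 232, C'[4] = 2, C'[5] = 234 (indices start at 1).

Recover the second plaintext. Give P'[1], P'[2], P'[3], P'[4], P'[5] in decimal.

In CTR with a reused counter, both messages share the same keystream S_i, so C_i ⊕ C'_i = P_i ⊕ P'_i and thus P'_i = P_i ⊕ C_i ⊕ C'_i.
P'[1]: 55 ⊕ 209 ⊕ 83 = 181.
P'[2]: 142 ⊕ 40 ⊕ 108 = 202.
P'[3]: 178 ⊕ 212 ⊕ 232 = 142.
P'[4]: 114 ⊕ 84 ⊕ 2 = 36.
P'[5]: 146 ⊕ 117 ⊕ 234 = 13.

P'[1] = 181, P'[2] = 202, P'[3] = 142, P'[4] = 36, P'[5] = 13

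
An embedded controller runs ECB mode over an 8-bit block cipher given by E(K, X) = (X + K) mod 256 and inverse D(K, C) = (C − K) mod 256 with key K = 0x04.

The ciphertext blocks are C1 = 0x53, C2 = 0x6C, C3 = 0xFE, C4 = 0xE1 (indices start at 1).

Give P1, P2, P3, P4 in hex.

ECB decryption: P_i = D(K, C_i).
P1: D(K, 0x53) = 0x4F.
P2: D(K, 0x6C) = 0x68.
P3: D(K, 0xFE) = 0xFA.
P4: D(K, 0xE1) = 0xDD.

P1 = 0x4F, P2 = 0x68, P3 = 0xFA, P4 = 0xDD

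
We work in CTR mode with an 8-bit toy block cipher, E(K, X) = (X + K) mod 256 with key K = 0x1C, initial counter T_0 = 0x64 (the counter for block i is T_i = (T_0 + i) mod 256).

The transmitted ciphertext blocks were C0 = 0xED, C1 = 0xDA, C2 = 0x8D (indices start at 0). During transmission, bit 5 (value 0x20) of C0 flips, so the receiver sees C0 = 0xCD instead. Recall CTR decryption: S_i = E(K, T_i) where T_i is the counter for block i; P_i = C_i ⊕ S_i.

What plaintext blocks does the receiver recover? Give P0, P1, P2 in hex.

P0 = 0x4D, P1 = 0x5B, P2 = 0x0F

Only C0 changed, to 0xCD. In CTR, a change in C_i flips the same bit in P_i only; the keystream is unaffected. Decrypting the received ciphertext:
P0: T = 0x64, S = E(K, T) = 0x80; 0xCD ⊕ 0x80 = 0x4D.
P1: T = 0x65, S = E(K, T) = 0x81; 0xDA ⊕ 0x81 = 0x5B.
P2: T = 0x66, S = E(K, T) = 0x82; 0x8D ⊕ 0x82 = 0x0F.
Blocks that differ from the original plaintext: P0.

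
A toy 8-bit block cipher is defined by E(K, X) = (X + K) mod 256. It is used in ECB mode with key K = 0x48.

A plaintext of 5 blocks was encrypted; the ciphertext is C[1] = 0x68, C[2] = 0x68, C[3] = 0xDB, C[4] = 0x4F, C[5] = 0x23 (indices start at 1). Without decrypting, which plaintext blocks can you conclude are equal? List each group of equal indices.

ECB encrypts each block independently with the same key, so equal ciphertext blocks imply equal plaintext blocks.
C[1] = C[2] = 0x68, so P[1] = P[2].

P[1] = P[2]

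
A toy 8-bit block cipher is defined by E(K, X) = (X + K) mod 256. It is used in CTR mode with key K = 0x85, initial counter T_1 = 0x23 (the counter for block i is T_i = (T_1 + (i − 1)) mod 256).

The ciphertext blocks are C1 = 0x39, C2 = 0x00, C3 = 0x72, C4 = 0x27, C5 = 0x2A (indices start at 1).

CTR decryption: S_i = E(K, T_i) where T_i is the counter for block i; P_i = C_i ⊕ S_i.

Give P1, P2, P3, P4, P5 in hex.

P1: T = 0x23, S = E(K, T) = 0xA8; 0x39 ⊕ 0xA8 = 0x91.
P2: T = 0x24, S = E(K, T) = 0xA9; 0x00 ⊕ 0xA9 = 0xA9.
P3: T = 0x25, S = E(K, T) = 0xAA; 0x72 ⊕ 0xAA = 0xD8.
P4: T = 0x26, S = E(K, T) = 0xAB; 0x27 ⊕ 0xAB = 0x8C.
P5: T = 0x27, S = E(K, T) = 0xAC; 0x2A ⊕ 0xAC = 0x86.

P1 = 0x91, P2 = 0xA9, P3 = 0xD8, P4 = 0x8C, P5 = 0x86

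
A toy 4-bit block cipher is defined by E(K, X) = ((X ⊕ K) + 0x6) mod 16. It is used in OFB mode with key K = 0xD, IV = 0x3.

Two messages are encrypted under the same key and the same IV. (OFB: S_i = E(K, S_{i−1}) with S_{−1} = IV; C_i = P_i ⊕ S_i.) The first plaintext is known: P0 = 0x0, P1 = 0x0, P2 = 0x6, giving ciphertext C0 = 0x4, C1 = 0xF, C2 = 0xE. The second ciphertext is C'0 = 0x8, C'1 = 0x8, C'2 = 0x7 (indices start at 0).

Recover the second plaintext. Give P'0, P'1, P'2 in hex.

In OFB with a reused IV, both messages share the same keystream S_i, so C_i ⊕ C'_i = P_i ⊕ P'_i and thus P'_i = P_i ⊕ C_i ⊕ C'_i.
P'0: 0x0 ⊕ 0x4 ⊕ 0x8 = 0xC.
P'1: 0x0 ⊕ 0xF ⊕ 0x8 = 0x7.
P'2: 0x6 ⊕ 0xE ⊕ 0x7 = 0xF.

P'0 = 0xC, P'1 = 0x7, P'2 = 0xF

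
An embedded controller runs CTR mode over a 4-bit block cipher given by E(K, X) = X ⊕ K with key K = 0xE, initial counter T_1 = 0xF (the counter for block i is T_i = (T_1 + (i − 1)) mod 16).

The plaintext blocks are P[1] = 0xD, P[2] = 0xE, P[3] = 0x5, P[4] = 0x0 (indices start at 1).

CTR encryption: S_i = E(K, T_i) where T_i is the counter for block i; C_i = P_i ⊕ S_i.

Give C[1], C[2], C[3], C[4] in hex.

C[1]: T = 0xF, S = E(K, T) = 0x1; 0xD ⊕ 0x1 = 0xC.
C[2]: T = 0x0, S = E(K, T) = 0xE; 0xE ⊕ 0xE = 0x0.
C[3]: T = 0x1, S = E(K, T) = 0xF; 0x5 ⊕ 0xF = 0xA.
C[4]: T = 0x2, S = E(K, T) = 0xC; 0x0 ⊕ 0xC = 0xC.

C[1] = 0xC, C[2] = 0x0, C[3] = 0xA, C[4] = 0xC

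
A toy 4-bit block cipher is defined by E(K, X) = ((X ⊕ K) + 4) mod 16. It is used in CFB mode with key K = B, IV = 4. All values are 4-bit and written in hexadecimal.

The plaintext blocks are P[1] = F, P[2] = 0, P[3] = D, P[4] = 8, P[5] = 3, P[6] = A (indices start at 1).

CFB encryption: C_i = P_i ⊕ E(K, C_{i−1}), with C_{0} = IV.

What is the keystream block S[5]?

9

C[1]: E(K, 4) = 3; F ⊕ 3 = C.
C[2]: E(K, C) = B; 0 ⊕ B = B.
C[3]: E(K, B) = 4; D ⊕ 4 = 9.
C[4]: E(K, 9) = 6; 8 ⊕ 6 = E.
C[5]: E(K, E) = 9; 3 ⊕ 9 = A.
So S[5] = 9.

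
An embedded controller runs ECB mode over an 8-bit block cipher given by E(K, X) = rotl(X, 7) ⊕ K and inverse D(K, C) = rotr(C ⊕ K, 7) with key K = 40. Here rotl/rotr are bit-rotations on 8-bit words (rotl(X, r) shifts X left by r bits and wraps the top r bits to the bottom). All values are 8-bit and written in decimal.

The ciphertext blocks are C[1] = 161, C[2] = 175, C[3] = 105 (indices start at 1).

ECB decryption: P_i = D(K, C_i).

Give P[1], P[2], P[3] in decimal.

P[1]: D(K, 161) = 19.
P[2]: D(K, 175) = 15.
P[3]: D(K, 105) = 130.

P[1] = 19, P[2] = 15, P[3] = 130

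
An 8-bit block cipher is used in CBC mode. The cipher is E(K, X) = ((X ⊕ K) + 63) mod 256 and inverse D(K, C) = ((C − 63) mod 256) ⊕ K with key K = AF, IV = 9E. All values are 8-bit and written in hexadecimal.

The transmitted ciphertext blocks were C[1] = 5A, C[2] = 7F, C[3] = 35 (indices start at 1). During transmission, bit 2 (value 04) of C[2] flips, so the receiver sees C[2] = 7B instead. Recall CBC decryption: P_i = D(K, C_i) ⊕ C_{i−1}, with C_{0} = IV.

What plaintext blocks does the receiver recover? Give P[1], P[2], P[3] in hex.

P[1] = C6, P[2] = ED, P[3] = 06

Only C[2] changed, to 7B. In CBC, a change in C_i garbles P_i and flips the same bit in P_{i+1}. Decrypting the received ciphertext:
P[1]: D(K, 5A) = 58; 58 ⊕ 9E = C6.
P[2]: D(K, 7B) = B7; B7 ⊕ 5A = ED.
P[3]: D(K, 35) = 7D; 7D ⊕ 7B = 06.
Blocks that differ from the original plaintext: P[2], P[3].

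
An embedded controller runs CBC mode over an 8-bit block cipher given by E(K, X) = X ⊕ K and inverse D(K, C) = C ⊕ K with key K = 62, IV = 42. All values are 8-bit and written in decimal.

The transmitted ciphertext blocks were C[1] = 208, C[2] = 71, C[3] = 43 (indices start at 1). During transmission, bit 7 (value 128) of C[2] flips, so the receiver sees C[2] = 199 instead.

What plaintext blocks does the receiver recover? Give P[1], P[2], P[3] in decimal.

CBC decryption: P_i = D(K, C_i) ⊕ C_{i−1}, with C_{0} = IV.
Only C[2] changed, to 199. In CBC, a change in C_i garbles P_i and flips the same bit in P_{i+1}. Decrypting the received ciphertext:
P[1]: D(K, 208) = 238; 238 ⊕ 42 = 196.
P[2]: D(K, 199) = 249; 249 ⊕ 208 = 41.
P[3]: D(K, 43) = 21; 21 ⊕ 199 = 210.
Blocks that differ from the original plaintext: P[2], P[3].

P[1] = 196, P[2] = 41, P[3] = 210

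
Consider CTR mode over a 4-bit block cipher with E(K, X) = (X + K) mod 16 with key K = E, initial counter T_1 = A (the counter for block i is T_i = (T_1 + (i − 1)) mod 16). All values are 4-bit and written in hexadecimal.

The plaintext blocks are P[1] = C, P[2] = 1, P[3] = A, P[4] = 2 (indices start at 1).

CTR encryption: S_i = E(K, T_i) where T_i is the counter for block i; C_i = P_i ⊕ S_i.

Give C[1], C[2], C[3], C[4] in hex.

C[1]: T = A, S = E(K, T) = 8; C ⊕ 8 = 4.
C[2]: T = B, S = E(K, T) = 9; 1 ⊕ 9 = 8.
C[3]: T = C, S = E(K, T) = A; A ⊕ A = 0.
C[4]: T = D, S = E(K, T) = B; 2 ⊕ B = 9.

C[1] = 4, C[2] = 8, C[3] = 0, C[4] = 9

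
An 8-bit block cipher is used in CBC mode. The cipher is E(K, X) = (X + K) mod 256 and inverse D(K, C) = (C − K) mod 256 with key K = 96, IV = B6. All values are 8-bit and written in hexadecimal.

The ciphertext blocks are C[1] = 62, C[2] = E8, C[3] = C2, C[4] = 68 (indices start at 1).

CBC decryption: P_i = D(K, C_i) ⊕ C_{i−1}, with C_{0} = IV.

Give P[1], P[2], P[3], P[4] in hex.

P[1] = 7A, P[2] = 30, P[3] = C4, P[4] = 10

P[1]: D(K, 62) = CC; CC ⊕ B6 = 7A.
P[2]: D(K, E8) = 52; 52 ⊕ 62 = 30.
P[3]: D(K, C2) = 2C; 2C ⊕ E8 = C4.
P[4]: D(K, 68) = D2; D2 ⊕ C2 = 10.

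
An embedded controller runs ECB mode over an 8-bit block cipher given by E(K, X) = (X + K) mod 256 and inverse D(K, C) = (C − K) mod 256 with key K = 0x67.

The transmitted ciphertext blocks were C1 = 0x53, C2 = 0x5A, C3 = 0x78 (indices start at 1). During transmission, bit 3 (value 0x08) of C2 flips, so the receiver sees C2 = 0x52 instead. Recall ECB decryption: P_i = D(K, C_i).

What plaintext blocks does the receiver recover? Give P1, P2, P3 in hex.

Only C2 changed, to 0x52. In ECB, a change in C_i affects only P_i. Decrypting the received ciphertext:
P1: D(K, 0x53) = 0xEC.
P2: D(K, 0x52) = 0xEB.
P3: D(K, 0x78) = 0x11.
Blocks that differ from the original plaintext: P2.

P1 = 0xEC, P2 = 0xEB, P3 = 0x11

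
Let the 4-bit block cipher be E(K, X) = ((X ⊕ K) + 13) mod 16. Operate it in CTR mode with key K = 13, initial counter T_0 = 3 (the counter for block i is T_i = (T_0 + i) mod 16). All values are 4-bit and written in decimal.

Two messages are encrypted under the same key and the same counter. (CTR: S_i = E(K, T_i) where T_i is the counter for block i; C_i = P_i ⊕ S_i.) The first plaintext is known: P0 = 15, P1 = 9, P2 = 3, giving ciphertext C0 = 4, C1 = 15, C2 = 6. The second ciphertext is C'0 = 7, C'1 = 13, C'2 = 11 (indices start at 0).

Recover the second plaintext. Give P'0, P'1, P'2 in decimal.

P'0 = 12, P'1 = 11, P'2 = 14

In CTR with a reused counter, both messages share the same keystream S_i, so C_i ⊕ C'_i = P_i ⊕ P'_i and thus P'_i = P_i ⊕ C_i ⊕ C'_i.
P'0: 15 ⊕ 4 ⊕ 7 = 12.
P'1: 9 ⊕ 15 ⊕ 13 = 11.
P'2: 3 ⊕ 6 ⊕ 11 = 14.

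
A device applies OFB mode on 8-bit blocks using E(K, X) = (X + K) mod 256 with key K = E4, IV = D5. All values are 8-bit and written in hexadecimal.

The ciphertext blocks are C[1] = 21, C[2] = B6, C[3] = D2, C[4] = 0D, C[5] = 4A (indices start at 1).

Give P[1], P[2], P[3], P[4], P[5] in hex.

OFB decryption: S_i = E(K, S_{i−1}) with S_{0} = IV; P_i = C_i ⊕ S_i.
P[1]: S = E(K, D5) = B9; 21 ⊕ B9 = 98.
P[2]: S = E(K, B9) = 9D; B6 ⊕ 9D = 2B.
P[3]: S = E(K, 9D) = 81; D2 ⊕ 81 = 53.
P[4]: S = E(K, 81) = 65; 0D ⊕ 65 = 68.
P[5]: S = E(K, 65) = 49; 4A ⊕ 49 = 03.

P[1] = 98, P[2] = 2B, P[3] = 53, P[4] = 68, P[5] = 03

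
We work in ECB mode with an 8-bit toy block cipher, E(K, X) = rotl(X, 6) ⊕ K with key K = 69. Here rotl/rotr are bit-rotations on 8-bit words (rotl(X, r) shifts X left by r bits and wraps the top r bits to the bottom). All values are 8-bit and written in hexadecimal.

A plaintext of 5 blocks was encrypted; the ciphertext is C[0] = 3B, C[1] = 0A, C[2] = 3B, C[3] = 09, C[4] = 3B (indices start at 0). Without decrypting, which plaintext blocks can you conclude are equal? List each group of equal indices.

P[0] = P[2] = P[4]

ECB encrypts each block independently with the same key, so equal ciphertext blocks imply equal plaintext blocks.
C[0] = C[2] = C[4] = 3B, so P[0] = P[2] = P[4].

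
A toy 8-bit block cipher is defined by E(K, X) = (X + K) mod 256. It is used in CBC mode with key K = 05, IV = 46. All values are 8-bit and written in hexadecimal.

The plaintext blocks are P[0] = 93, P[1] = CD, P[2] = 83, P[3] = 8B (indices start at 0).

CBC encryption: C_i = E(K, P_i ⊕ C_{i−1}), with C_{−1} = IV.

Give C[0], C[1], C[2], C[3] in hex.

C[0] = DA, C[1] = 1C, C[2] = A4, C[3] = 34

C[0]: P[0] ⊕ 46 = D5; E(K, D5) = DA.
C[1]: P[1] ⊕ DA = 17; E(K, 17) = 1C.
C[2]: P[2] ⊕ 1C = 9F; E(K, 9F) = A4.
C[3]: P[3] ⊕ A4 = 2F; E(K, 2F) = 34.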